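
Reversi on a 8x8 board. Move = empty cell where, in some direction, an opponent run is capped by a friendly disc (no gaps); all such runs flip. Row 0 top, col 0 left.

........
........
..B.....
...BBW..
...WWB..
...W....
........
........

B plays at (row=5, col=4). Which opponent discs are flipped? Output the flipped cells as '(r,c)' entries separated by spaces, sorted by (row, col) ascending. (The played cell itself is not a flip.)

Answer: (4,4)

Derivation:
Dir NW: opp run (4,3), next='.' -> no flip
Dir N: opp run (4,4) capped by B -> flip
Dir NE: first cell 'B' (not opp) -> no flip
Dir W: opp run (5,3), next='.' -> no flip
Dir E: first cell '.' (not opp) -> no flip
Dir SW: first cell '.' (not opp) -> no flip
Dir S: first cell '.' (not opp) -> no flip
Dir SE: first cell '.' (not opp) -> no flip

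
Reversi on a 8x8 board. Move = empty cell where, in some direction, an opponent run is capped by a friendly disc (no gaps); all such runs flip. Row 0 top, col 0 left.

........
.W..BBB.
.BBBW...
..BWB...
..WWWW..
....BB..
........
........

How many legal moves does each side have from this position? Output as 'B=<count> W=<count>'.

-- B to move --
(0,0): flips 1 -> legal
(0,1): flips 1 -> legal
(0,2): no bracket -> illegal
(1,0): no bracket -> illegal
(1,2): no bracket -> illegal
(1,3): no bracket -> illegal
(2,0): no bracket -> illegal
(2,5): flips 1 -> legal
(3,1): no bracket -> illegal
(3,5): flips 1 -> legal
(3,6): flips 1 -> legal
(4,1): no bracket -> illegal
(4,6): no bracket -> illegal
(5,1): flips 3 -> legal
(5,2): flips 2 -> legal
(5,3): flips 2 -> legal
(5,6): flips 1 -> legal
B mobility = 9
-- W to move --
(0,3): no bracket -> illegal
(0,4): flips 1 -> legal
(0,5): no bracket -> illegal
(0,6): flips 1 -> legal
(0,7): no bracket -> illegal
(1,0): flips 2 -> legal
(1,2): flips 4 -> legal
(1,3): flips 1 -> legal
(1,7): no bracket -> illegal
(2,0): flips 3 -> legal
(2,5): flips 1 -> legal
(2,6): no bracket -> illegal
(2,7): no bracket -> illegal
(3,0): no bracket -> illegal
(3,1): flips 2 -> legal
(3,5): flips 1 -> legal
(4,1): no bracket -> illegal
(4,6): no bracket -> illegal
(5,3): no bracket -> illegal
(5,6): no bracket -> illegal
(6,3): flips 1 -> legal
(6,4): flips 1 -> legal
(6,5): flips 2 -> legal
(6,6): flips 1 -> legal
W mobility = 13

Answer: B=9 W=13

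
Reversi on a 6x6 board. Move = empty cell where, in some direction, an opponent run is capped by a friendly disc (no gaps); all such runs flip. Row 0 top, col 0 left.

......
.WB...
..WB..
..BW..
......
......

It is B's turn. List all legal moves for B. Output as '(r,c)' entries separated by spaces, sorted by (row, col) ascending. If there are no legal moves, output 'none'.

Answer: (1,0) (2,1) (3,4) (4,3)

Derivation:
(0,0): no bracket -> illegal
(0,1): no bracket -> illegal
(0,2): no bracket -> illegal
(1,0): flips 1 -> legal
(1,3): no bracket -> illegal
(2,0): no bracket -> illegal
(2,1): flips 1 -> legal
(2,4): no bracket -> illegal
(3,1): no bracket -> illegal
(3,4): flips 1 -> legal
(4,2): no bracket -> illegal
(4,3): flips 1 -> legal
(4,4): no bracket -> illegal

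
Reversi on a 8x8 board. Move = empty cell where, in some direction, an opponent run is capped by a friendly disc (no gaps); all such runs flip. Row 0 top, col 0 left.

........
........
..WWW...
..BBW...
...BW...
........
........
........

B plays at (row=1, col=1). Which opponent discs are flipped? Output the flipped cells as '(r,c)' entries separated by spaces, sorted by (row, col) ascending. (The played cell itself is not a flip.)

Dir NW: first cell '.' (not opp) -> no flip
Dir N: first cell '.' (not opp) -> no flip
Dir NE: first cell '.' (not opp) -> no flip
Dir W: first cell '.' (not opp) -> no flip
Dir E: first cell '.' (not opp) -> no flip
Dir SW: first cell '.' (not opp) -> no flip
Dir S: first cell '.' (not opp) -> no flip
Dir SE: opp run (2,2) capped by B -> flip

Answer: (2,2)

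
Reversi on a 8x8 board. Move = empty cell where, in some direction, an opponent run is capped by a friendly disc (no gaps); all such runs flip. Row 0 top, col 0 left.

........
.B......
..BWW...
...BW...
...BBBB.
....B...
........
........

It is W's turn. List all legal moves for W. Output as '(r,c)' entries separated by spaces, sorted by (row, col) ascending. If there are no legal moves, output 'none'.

Answer: (2,1) (3,2) (4,2) (5,2) (5,3) (5,6) (6,4)

Derivation:
(0,0): no bracket -> illegal
(0,1): no bracket -> illegal
(0,2): no bracket -> illegal
(1,0): no bracket -> illegal
(1,2): no bracket -> illegal
(1,3): no bracket -> illegal
(2,0): no bracket -> illegal
(2,1): flips 1 -> legal
(3,1): no bracket -> illegal
(3,2): flips 1 -> legal
(3,5): no bracket -> illegal
(3,6): no bracket -> illegal
(3,7): no bracket -> illegal
(4,2): flips 1 -> legal
(4,7): no bracket -> illegal
(5,2): flips 1 -> legal
(5,3): flips 2 -> legal
(5,5): no bracket -> illegal
(5,6): flips 1 -> legal
(5,7): no bracket -> illegal
(6,3): no bracket -> illegal
(6,4): flips 2 -> legal
(6,5): no bracket -> illegal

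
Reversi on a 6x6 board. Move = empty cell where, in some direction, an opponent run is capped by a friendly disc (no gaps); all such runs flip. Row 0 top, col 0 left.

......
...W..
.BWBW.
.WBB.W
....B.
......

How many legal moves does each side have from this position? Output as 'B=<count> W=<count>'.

Answer: B=7 W=7

Derivation:
-- B to move --
(0,2): no bracket -> illegal
(0,3): flips 1 -> legal
(0,4): no bracket -> illegal
(1,1): flips 1 -> legal
(1,2): flips 1 -> legal
(1,4): no bracket -> illegal
(1,5): flips 1 -> legal
(2,0): no bracket -> illegal
(2,5): flips 1 -> legal
(3,0): flips 1 -> legal
(3,4): no bracket -> illegal
(4,0): no bracket -> illegal
(4,1): flips 1 -> legal
(4,2): no bracket -> illegal
(4,5): no bracket -> illegal
B mobility = 7
-- W to move --
(1,0): no bracket -> illegal
(1,1): flips 1 -> legal
(1,2): no bracket -> illegal
(1,4): no bracket -> illegal
(2,0): flips 1 -> legal
(3,0): no bracket -> illegal
(3,4): flips 2 -> legal
(4,1): no bracket -> illegal
(4,2): flips 2 -> legal
(4,3): flips 2 -> legal
(4,5): no bracket -> illegal
(5,3): flips 1 -> legal
(5,4): no bracket -> illegal
(5,5): flips 2 -> legal
W mobility = 7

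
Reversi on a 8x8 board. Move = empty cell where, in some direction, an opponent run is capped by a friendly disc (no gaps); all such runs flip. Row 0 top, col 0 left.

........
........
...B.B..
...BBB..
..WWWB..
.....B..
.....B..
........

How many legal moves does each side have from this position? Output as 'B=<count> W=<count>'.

Answer: B=5 W=7

Derivation:
-- B to move --
(3,1): no bracket -> illegal
(3,2): no bracket -> illegal
(4,1): flips 3 -> legal
(5,1): flips 1 -> legal
(5,2): flips 1 -> legal
(5,3): flips 2 -> legal
(5,4): flips 1 -> legal
B mobility = 5
-- W to move --
(1,2): no bracket -> illegal
(1,3): flips 2 -> legal
(1,4): no bracket -> illegal
(1,5): no bracket -> illegal
(1,6): flips 2 -> legal
(2,2): flips 1 -> legal
(2,4): flips 2 -> legal
(2,6): flips 1 -> legal
(3,2): no bracket -> illegal
(3,6): no bracket -> illegal
(4,6): flips 1 -> legal
(5,4): no bracket -> illegal
(5,6): no bracket -> illegal
(6,4): no bracket -> illegal
(6,6): flips 1 -> legal
(7,4): no bracket -> illegal
(7,5): no bracket -> illegal
(7,6): no bracket -> illegal
W mobility = 7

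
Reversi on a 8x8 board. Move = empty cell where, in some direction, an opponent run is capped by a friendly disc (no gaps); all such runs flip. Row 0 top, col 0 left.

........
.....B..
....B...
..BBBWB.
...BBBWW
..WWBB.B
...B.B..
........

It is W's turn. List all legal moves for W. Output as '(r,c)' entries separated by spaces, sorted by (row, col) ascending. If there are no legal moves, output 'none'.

Answer: (1,3) (2,3) (2,5) (2,6) (3,1) (3,7) (4,2) (5,6) (6,4) (6,7) (7,3) (7,4) (7,5)

Derivation:
(0,4): no bracket -> illegal
(0,5): no bracket -> illegal
(0,6): no bracket -> illegal
(1,3): flips 1 -> legal
(1,4): no bracket -> illegal
(1,6): no bracket -> illegal
(2,1): no bracket -> illegal
(2,2): no bracket -> illegal
(2,3): flips 2 -> legal
(2,5): flips 3 -> legal
(2,6): flips 1 -> legal
(2,7): no bracket -> illegal
(3,1): flips 3 -> legal
(3,7): flips 1 -> legal
(4,1): no bracket -> illegal
(4,2): flips 3 -> legal
(5,6): flips 2 -> legal
(6,2): no bracket -> illegal
(6,4): flips 1 -> legal
(6,6): no bracket -> illegal
(6,7): flips 1 -> legal
(7,2): no bracket -> illegal
(7,3): flips 1 -> legal
(7,4): flips 1 -> legal
(7,5): flips 3 -> legal
(7,6): no bracket -> illegal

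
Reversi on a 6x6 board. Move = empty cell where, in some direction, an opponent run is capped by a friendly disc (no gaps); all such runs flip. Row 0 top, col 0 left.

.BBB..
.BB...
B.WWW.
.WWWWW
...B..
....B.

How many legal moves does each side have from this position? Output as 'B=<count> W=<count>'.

-- B to move --
(1,3): flips 2 -> legal
(1,4): no bracket -> illegal
(1,5): no bracket -> illegal
(2,1): flips 1 -> legal
(2,5): flips 1 -> legal
(3,0): no bracket -> illegal
(4,0): no bracket -> illegal
(4,1): no bracket -> illegal
(4,2): flips 3 -> legal
(4,4): flips 2 -> legal
(4,5): flips 2 -> legal
B mobility = 6
-- W to move --
(0,0): flips 1 -> legal
(0,4): no bracket -> illegal
(1,0): no bracket -> illegal
(1,3): no bracket -> illegal
(1,4): no bracket -> illegal
(2,1): no bracket -> illegal
(3,0): no bracket -> illegal
(4,2): no bracket -> illegal
(4,4): no bracket -> illegal
(4,5): no bracket -> illegal
(5,2): flips 1 -> legal
(5,3): flips 1 -> legal
(5,5): no bracket -> illegal
W mobility = 3

Answer: B=6 W=3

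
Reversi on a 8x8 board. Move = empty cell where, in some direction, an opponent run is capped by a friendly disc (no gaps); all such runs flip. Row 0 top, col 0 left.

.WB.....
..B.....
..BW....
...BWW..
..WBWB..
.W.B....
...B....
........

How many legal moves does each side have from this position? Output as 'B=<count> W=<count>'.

-- B to move --
(0,0): flips 1 -> legal
(1,0): no bracket -> illegal
(1,1): no bracket -> illegal
(1,3): flips 1 -> legal
(1,4): no bracket -> illegal
(2,4): flips 1 -> legal
(2,5): flips 2 -> legal
(2,6): flips 2 -> legal
(3,1): flips 1 -> legal
(3,2): no bracket -> illegal
(3,6): flips 2 -> legal
(4,0): no bracket -> illegal
(4,1): flips 1 -> legal
(4,6): no bracket -> illegal
(5,0): no bracket -> illegal
(5,2): no bracket -> illegal
(5,4): no bracket -> illegal
(5,5): flips 1 -> legal
(6,0): flips 2 -> legal
(6,1): no bracket -> illegal
(6,2): no bracket -> illegal
B mobility = 10
-- W to move --
(0,3): flips 1 -> legal
(1,1): flips 2 -> legal
(1,3): no bracket -> illegal
(2,1): flips 1 -> legal
(2,4): flips 1 -> legal
(3,1): no bracket -> illegal
(3,2): flips 1 -> legal
(3,6): no bracket -> illegal
(4,6): flips 1 -> legal
(5,2): flips 1 -> legal
(5,4): no bracket -> illegal
(5,5): flips 1 -> legal
(5,6): flips 1 -> legal
(6,2): flips 1 -> legal
(6,4): flips 1 -> legal
(7,2): no bracket -> illegal
(7,3): flips 4 -> legal
(7,4): no bracket -> illegal
W mobility = 12

Answer: B=10 W=12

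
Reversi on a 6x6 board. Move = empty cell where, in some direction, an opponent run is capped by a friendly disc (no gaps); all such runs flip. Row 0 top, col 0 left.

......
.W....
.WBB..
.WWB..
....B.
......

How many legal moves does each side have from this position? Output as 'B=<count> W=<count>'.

-- B to move --
(0,0): flips 1 -> legal
(0,1): no bracket -> illegal
(0,2): no bracket -> illegal
(1,0): no bracket -> illegal
(1,2): no bracket -> illegal
(2,0): flips 1 -> legal
(3,0): flips 2 -> legal
(4,0): flips 1 -> legal
(4,1): flips 1 -> legal
(4,2): flips 1 -> legal
(4,3): no bracket -> illegal
B mobility = 6
-- W to move --
(1,2): flips 1 -> legal
(1,3): flips 1 -> legal
(1,4): flips 1 -> legal
(2,4): flips 2 -> legal
(3,4): flips 1 -> legal
(3,5): no bracket -> illegal
(4,2): no bracket -> illegal
(4,3): no bracket -> illegal
(4,5): no bracket -> illegal
(5,3): no bracket -> illegal
(5,4): no bracket -> illegal
(5,5): flips 3 -> legal
W mobility = 6

Answer: B=6 W=6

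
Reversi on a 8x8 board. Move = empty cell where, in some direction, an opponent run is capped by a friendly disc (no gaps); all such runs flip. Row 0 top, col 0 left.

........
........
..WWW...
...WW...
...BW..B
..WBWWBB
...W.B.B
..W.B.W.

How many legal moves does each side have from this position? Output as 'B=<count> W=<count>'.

Answer: B=8 W=4

Derivation:
-- B to move --
(1,1): no bracket -> illegal
(1,2): no bracket -> illegal
(1,3): flips 2 -> legal
(1,4): no bracket -> illegal
(1,5): no bracket -> illegal
(2,1): no bracket -> illegal
(2,5): flips 1 -> legal
(3,1): no bracket -> illegal
(3,2): no bracket -> illegal
(3,5): flips 1 -> legal
(4,1): flips 2 -> legal
(4,2): no bracket -> illegal
(4,5): flips 2 -> legal
(4,6): no bracket -> illegal
(5,1): flips 1 -> legal
(6,1): flips 1 -> legal
(6,2): no bracket -> illegal
(6,4): no bracket -> illegal
(6,6): no bracket -> illegal
(7,1): no bracket -> illegal
(7,3): flips 1 -> legal
(7,5): no bracket -> illegal
(7,7): no bracket -> illegal
B mobility = 8
-- W to move --
(3,2): flips 1 -> legal
(3,6): no bracket -> illegal
(3,7): no bracket -> illegal
(4,2): flips 1 -> legal
(4,5): no bracket -> illegal
(4,6): no bracket -> illegal
(6,2): flips 1 -> legal
(6,4): no bracket -> illegal
(6,6): no bracket -> illegal
(7,3): no bracket -> illegal
(7,5): flips 1 -> legal
(7,7): no bracket -> illegal
W mobility = 4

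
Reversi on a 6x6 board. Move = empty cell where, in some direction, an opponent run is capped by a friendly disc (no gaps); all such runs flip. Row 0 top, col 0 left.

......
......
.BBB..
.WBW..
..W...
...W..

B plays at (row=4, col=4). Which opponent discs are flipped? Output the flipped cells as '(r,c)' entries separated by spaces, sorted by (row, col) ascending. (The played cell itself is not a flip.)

Dir NW: opp run (3,3) capped by B -> flip
Dir N: first cell '.' (not opp) -> no flip
Dir NE: first cell '.' (not opp) -> no flip
Dir W: first cell '.' (not opp) -> no flip
Dir E: first cell '.' (not opp) -> no flip
Dir SW: opp run (5,3), next=edge -> no flip
Dir S: first cell '.' (not opp) -> no flip
Dir SE: first cell '.' (not opp) -> no flip

Answer: (3,3)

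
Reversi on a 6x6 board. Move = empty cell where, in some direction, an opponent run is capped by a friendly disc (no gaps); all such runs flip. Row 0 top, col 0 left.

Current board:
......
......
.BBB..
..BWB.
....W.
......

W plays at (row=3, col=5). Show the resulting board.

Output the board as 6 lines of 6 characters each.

Answer: ......
......
.BBB..
..BWWW
....W.
......

Derivation:
Place W at (3,5); scan 8 dirs for brackets.
Dir NW: first cell '.' (not opp) -> no flip
Dir N: first cell '.' (not opp) -> no flip
Dir NE: edge -> no flip
Dir W: opp run (3,4) capped by W -> flip
Dir E: edge -> no flip
Dir SW: first cell 'W' (not opp) -> no flip
Dir S: first cell '.' (not opp) -> no flip
Dir SE: edge -> no flip
All flips: (3,4)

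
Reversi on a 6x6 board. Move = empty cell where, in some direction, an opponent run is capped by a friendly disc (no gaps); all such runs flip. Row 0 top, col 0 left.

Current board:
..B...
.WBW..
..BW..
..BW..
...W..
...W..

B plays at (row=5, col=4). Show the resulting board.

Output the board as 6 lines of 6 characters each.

Place B at (5,4); scan 8 dirs for brackets.
Dir NW: opp run (4,3) capped by B -> flip
Dir N: first cell '.' (not opp) -> no flip
Dir NE: first cell '.' (not opp) -> no flip
Dir W: opp run (5,3), next='.' -> no flip
Dir E: first cell '.' (not opp) -> no flip
Dir SW: edge -> no flip
Dir S: edge -> no flip
Dir SE: edge -> no flip
All flips: (4,3)

Answer: ..B...
.WBW..
..BW..
..BW..
...B..
...WB.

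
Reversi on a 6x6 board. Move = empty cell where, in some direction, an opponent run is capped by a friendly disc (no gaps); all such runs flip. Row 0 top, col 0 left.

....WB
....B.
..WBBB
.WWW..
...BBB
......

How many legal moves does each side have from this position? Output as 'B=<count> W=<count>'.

-- B to move --
(0,3): flips 1 -> legal
(1,1): flips 2 -> legal
(1,2): no bracket -> illegal
(1,3): no bracket -> illegal
(1,5): no bracket -> illegal
(2,0): no bracket -> illegal
(2,1): flips 2 -> legal
(3,0): no bracket -> illegal
(3,4): no bracket -> illegal
(4,0): no bracket -> illegal
(4,1): flips 1 -> legal
(4,2): flips 1 -> legal
B mobility = 5
-- W to move --
(0,3): no bracket -> illegal
(1,2): no bracket -> illegal
(1,3): flips 1 -> legal
(1,5): flips 1 -> legal
(3,4): flips 2 -> legal
(3,5): no bracket -> illegal
(4,2): no bracket -> illegal
(5,2): no bracket -> illegal
(5,3): flips 1 -> legal
(5,4): flips 1 -> legal
(5,5): flips 1 -> legal
W mobility = 6

Answer: B=5 W=6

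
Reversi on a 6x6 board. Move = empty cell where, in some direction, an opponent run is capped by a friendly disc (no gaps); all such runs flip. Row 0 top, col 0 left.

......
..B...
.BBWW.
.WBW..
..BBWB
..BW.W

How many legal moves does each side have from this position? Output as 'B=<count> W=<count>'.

Answer: B=10 W=7

Derivation:
-- B to move --
(1,3): flips 2 -> legal
(1,4): flips 1 -> legal
(1,5): flips 2 -> legal
(2,0): flips 1 -> legal
(2,5): flips 2 -> legal
(3,0): flips 1 -> legal
(3,4): flips 2 -> legal
(3,5): no bracket -> illegal
(4,0): flips 1 -> legal
(4,1): flips 1 -> legal
(5,4): flips 1 -> legal
B mobility = 10
-- W to move --
(0,1): flips 1 -> legal
(0,2): no bracket -> illegal
(0,3): no bracket -> illegal
(1,0): no bracket -> illegal
(1,1): flips 2 -> legal
(1,3): flips 1 -> legal
(2,0): flips 2 -> legal
(3,0): no bracket -> illegal
(3,4): no bracket -> illegal
(3,5): flips 1 -> legal
(4,1): flips 3 -> legal
(5,1): flips 2 -> legal
(5,4): no bracket -> illegal
W mobility = 7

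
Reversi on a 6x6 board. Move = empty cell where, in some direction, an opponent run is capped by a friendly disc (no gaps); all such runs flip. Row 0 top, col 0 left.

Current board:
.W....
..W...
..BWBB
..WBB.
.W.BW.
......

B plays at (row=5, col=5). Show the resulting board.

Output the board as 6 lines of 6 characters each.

Place B at (5,5); scan 8 dirs for brackets.
Dir NW: opp run (4,4) capped by B -> flip
Dir N: first cell '.' (not opp) -> no flip
Dir NE: edge -> no flip
Dir W: first cell '.' (not opp) -> no flip
Dir E: edge -> no flip
Dir SW: edge -> no flip
Dir S: edge -> no flip
Dir SE: edge -> no flip
All flips: (4,4)

Answer: .W....
..W...
..BWBB
..WBB.
.W.BB.
.....B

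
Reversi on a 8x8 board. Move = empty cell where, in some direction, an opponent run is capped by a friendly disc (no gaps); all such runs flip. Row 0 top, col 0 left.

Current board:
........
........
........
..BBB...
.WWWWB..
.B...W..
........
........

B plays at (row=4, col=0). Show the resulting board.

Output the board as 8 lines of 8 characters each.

Answer: ........
........
........
..BBB...
BBBBBB..
.B...W..
........
........

Derivation:
Place B at (4,0); scan 8 dirs for brackets.
Dir NW: edge -> no flip
Dir N: first cell '.' (not opp) -> no flip
Dir NE: first cell '.' (not opp) -> no flip
Dir W: edge -> no flip
Dir E: opp run (4,1) (4,2) (4,3) (4,4) capped by B -> flip
Dir SW: edge -> no flip
Dir S: first cell '.' (not opp) -> no flip
Dir SE: first cell 'B' (not opp) -> no flip
All flips: (4,1) (4,2) (4,3) (4,4)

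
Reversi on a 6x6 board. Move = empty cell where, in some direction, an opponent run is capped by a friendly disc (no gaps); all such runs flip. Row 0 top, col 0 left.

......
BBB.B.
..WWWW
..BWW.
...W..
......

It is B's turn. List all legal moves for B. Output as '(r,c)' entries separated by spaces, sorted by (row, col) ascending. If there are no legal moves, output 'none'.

Answer: (3,5) (4,4) (4,5) (5,4)

Derivation:
(1,3): no bracket -> illegal
(1,5): no bracket -> illegal
(2,1): no bracket -> illegal
(3,1): no bracket -> illegal
(3,5): flips 2 -> legal
(4,2): no bracket -> illegal
(4,4): flips 4 -> legal
(4,5): flips 2 -> legal
(5,2): no bracket -> illegal
(5,3): no bracket -> illegal
(5,4): flips 1 -> legal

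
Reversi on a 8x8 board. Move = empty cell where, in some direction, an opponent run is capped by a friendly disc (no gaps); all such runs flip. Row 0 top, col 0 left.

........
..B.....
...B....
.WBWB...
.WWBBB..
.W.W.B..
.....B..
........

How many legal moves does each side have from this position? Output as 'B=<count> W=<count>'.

Answer: B=7 W=6

Derivation:
-- B to move --
(2,0): no bracket -> illegal
(2,1): no bracket -> illegal
(2,2): flips 1 -> legal
(2,4): no bracket -> illegal
(3,0): flips 1 -> legal
(4,0): flips 2 -> legal
(5,0): flips 1 -> legal
(5,2): flips 1 -> legal
(5,4): no bracket -> illegal
(6,0): no bracket -> illegal
(6,1): no bracket -> illegal
(6,2): flips 1 -> legal
(6,3): flips 1 -> legal
(6,4): no bracket -> illegal
B mobility = 7
-- W to move --
(0,1): no bracket -> illegal
(0,2): no bracket -> illegal
(0,3): no bracket -> illegal
(1,1): no bracket -> illegal
(1,3): flips 1 -> legal
(1,4): flips 2 -> legal
(2,1): no bracket -> illegal
(2,2): flips 1 -> legal
(2,4): no bracket -> illegal
(2,5): no bracket -> illegal
(3,5): flips 2 -> legal
(3,6): no bracket -> illegal
(4,6): flips 3 -> legal
(5,2): no bracket -> illegal
(5,4): no bracket -> illegal
(5,6): no bracket -> illegal
(6,4): no bracket -> illegal
(6,6): flips 2 -> legal
(7,4): no bracket -> illegal
(7,5): no bracket -> illegal
(7,6): no bracket -> illegal
W mobility = 6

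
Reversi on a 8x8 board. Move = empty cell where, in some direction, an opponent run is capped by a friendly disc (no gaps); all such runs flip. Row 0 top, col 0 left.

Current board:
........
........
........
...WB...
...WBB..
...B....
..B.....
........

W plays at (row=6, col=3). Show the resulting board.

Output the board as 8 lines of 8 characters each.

Answer: ........
........
........
...WB...
...WBB..
...W....
..BW....
........

Derivation:
Place W at (6,3); scan 8 dirs for brackets.
Dir NW: first cell '.' (not opp) -> no flip
Dir N: opp run (5,3) capped by W -> flip
Dir NE: first cell '.' (not opp) -> no flip
Dir W: opp run (6,2), next='.' -> no flip
Dir E: first cell '.' (not opp) -> no flip
Dir SW: first cell '.' (not opp) -> no flip
Dir S: first cell '.' (not opp) -> no flip
Dir SE: first cell '.' (not opp) -> no flip
All flips: (5,3)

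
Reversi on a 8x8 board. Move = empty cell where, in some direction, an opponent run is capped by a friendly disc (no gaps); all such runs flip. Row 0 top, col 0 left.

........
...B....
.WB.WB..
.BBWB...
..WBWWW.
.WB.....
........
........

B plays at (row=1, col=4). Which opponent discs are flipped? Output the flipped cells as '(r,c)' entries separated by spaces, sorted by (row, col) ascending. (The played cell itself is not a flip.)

Dir NW: first cell '.' (not opp) -> no flip
Dir N: first cell '.' (not opp) -> no flip
Dir NE: first cell '.' (not opp) -> no flip
Dir W: first cell 'B' (not opp) -> no flip
Dir E: first cell '.' (not opp) -> no flip
Dir SW: first cell '.' (not opp) -> no flip
Dir S: opp run (2,4) capped by B -> flip
Dir SE: first cell 'B' (not opp) -> no flip

Answer: (2,4)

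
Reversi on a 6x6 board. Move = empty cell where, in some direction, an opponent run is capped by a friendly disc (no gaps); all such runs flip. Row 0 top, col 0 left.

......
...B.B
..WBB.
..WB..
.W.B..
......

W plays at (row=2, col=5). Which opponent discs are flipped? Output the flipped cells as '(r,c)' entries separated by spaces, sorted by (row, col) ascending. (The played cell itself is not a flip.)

Answer: (2,3) (2,4)

Derivation:
Dir NW: first cell '.' (not opp) -> no flip
Dir N: opp run (1,5), next='.' -> no flip
Dir NE: edge -> no flip
Dir W: opp run (2,4) (2,3) capped by W -> flip
Dir E: edge -> no flip
Dir SW: first cell '.' (not opp) -> no flip
Dir S: first cell '.' (not opp) -> no flip
Dir SE: edge -> no flip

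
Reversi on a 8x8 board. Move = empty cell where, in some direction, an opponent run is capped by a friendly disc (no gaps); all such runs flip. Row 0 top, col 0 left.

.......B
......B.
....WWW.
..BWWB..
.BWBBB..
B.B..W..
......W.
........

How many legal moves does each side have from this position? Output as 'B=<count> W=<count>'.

-- B to move --
(1,3): flips 1 -> legal
(1,4): flips 2 -> legal
(1,5): flips 1 -> legal
(1,7): flips 1 -> legal
(2,2): flips 1 -> legal
(2,3): flips 2 -> legal
(2,7): no bracket -> illegal
(3,1): no bracket -> illegal
(3,6): flips 1 -> legal
(3,7): no bracket -> illegal
(4,6): no bracket -> illegal
(5,1): no bracket -> illegal
(5,3): no bracket -> illegal
(5,4): no bracket -> illegal
(5,6): no bracket -> illegal
(5,7): no bracket -> illegal
(6,4): no bracket -> illegal
(6,5): flips 1 -> legal
(6,7): no bracket -> illegal
(7,5): no bracket -> illegal
(7,6): no bracket -> illegal
(7,7): flips 2 -> legal
B mobility = 9
-- W to move --
(0,5): no bracket -> illegal
(0,6): flips 1 -> legal
(1,5): no bracket -> illegal
(1,7): no bracket -> illegal
(2,1): no bracket -> illegal
(2,2): flips 1 -> legal
(2,3): no bracket -> illegal
(2,7): no bracket -> illegal
(3,0): no bracket -> illegal
(3,1): flips 1 -> legal
(3,6): flips 1 -> legal
(4,0): flips 1 -> legal
(4,6): flips 4 -> legal
(5,1): no bracket -> illegal
(5,3): flips 3 -> legal
(5,4): flips 1 -> legal
(5,6): flips 1 -> legal
(6,0): no bracket -> illegal
(6,1): flips 2 -> legal
(6,2): flips 1 -> legal
(6,3): no bracket -> illegal
W mobility = 11

Answer: B=9 W=11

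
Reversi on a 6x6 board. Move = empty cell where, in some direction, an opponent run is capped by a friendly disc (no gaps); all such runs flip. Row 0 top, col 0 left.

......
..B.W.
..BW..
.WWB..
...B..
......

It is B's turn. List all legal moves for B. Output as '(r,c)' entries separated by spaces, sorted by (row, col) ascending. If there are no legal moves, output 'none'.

(0,3): no bracket -> illegal
(0,4): no bracket -> illegal
(0,5): no bracket -> illegal
(1,3): flips 1 -> legal
(1,5): no bracket -> illegal
(2,0): no bracket -> illegal
(2,1): flips 1 -> legal
(2,4): flips 1 -> legal
(2,5): no bracket -> illegal
(3,0): flips 2 -> legal
(3,4): flips 1 -> legal
(4,0): flips 1 -> legal
(4,1): no bracket -> illegal
(4,2): flips 1 -> legal

Answer: (1,3) (2,1) (2,4) (3,0) (3,4) (4,0) (4,2)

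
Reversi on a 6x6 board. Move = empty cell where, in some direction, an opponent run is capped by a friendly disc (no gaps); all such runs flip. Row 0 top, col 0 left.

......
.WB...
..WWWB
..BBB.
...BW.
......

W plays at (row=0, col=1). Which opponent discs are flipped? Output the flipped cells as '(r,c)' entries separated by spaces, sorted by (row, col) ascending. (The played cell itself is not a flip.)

Answer: (1,2)

Derivation:
Dir NW: edge -> no flip
Dir N: edge -> no flip
Dir NE: edge -> no flip
Dir W: first cell '.' (not opp) -> no flip
Dir E: first cell '.' (not opp) -> no flip
Dir SW: first cell '.' (not opp) -> no flip
Dir S: first cell 'W' (not opp) -> no flip
Dir SE: opp run (1,2) capped by W -> flip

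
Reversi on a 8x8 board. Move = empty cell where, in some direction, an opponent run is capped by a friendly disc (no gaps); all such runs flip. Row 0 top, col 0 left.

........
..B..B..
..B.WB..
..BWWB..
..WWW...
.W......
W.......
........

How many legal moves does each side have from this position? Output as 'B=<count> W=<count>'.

Answer: B=6 W=9

Derivation:
-- B to move --
(1,3): flips 1 -> legal
(1,4): no bracket -> illegal
(2,3): flips 1 -> legal
(3,1): no bracket -> illegal
(4,0): no bracket -> illegal
(4,1): no bracket -> illegal
(4,5): no bracket -> illegal
(5,0): no bracket -> illegal
(5,2): flips 3 -> legal
(5,3): flips 1 -> legal
(5,4): flips 1 -> legal
(5,5): flips 2 -> legal
(6,1): no bracket -> illegal
(6,2): no bracket -> illegal
(7,0): no bracket -> illegal
(7,1): no bracket -> illegal
B mobility = 6
-- W to move --
(0,1): no bracket -> illegal
(0,2): flips 3 -> legal
(0,3): no bracket -> illegal
(0,4): no bracket -> illegal
(0,5): no bracket -> illegal
(0,6): flips 1 -> legal
(1,1): flips 1 -> legal
(1,3): no bracket -> illegal
(1,4): no bracket -> illegal
(1,6): flips 1 -> legal
(2,1): flips 1 -> legal
(2,3): no bracket -> illegal
(2,6): flips 2 -> legal
(3,1): flips 1 -> legal
(3,6): flips 1 -> legal
(4,1): no bracket -> illegal
(4,5): no bracket -> illegal
(4,6): flips 1 -> legal
W mobility = 9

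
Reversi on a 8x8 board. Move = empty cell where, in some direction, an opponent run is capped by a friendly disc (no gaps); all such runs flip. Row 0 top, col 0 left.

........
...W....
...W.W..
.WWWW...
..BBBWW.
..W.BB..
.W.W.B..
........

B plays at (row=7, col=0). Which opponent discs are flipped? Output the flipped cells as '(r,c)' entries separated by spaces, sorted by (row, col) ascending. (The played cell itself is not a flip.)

Answer: (5,2) (6,1)

Derivation:
Dir NW: edge -> no flip
Dir N: first cell '.' (not opp) -> no flip
Dir NE: opp run (6,1) (5,2) capped by B -> flip
Dir W: edge -> no flip
Dir E: first cell '.' (not opp) -> no flip
Dir SW: edge -> no flip
Dir S: edge -> no flip
Dir SE: edge -> no flip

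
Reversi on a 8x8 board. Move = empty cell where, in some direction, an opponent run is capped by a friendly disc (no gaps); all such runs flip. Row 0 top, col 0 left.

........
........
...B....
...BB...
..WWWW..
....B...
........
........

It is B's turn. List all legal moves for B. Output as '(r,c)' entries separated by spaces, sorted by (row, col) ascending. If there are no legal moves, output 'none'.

(3,1): no bracket -> illegal
(3,2): flips 1 -> legal
(3,5): no bracket -> illegal
(3,6): flips 1 -> legal
(4,1): no bracket -> illegal
(4,6): no bracket -> illegal
(5,1): flips 1 -> legal
(5,2): flips 1 -> legal
(5,3): flips 1 -> legal
(5,5): flips 1 -> legal
(5,6): flips 1 -> legal

Answer: (3,2) (3,6) (5,1) (5,2) (5,3) (5,5) (5,6)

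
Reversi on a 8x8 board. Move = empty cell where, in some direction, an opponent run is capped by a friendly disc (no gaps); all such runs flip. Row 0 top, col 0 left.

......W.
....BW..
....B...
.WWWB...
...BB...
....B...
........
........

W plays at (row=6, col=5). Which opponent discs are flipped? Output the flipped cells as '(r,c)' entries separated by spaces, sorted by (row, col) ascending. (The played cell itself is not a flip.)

Dir NW: opp run (5,4) (4,3) capped by W -> flip
Dir N: first cell '.' (not opp) -> no flip
Dir NE: first cell '.' (not opp) -> no flip
Dir W: first cell '.' (not opp) -> no flip
Dir E: first cell '.' (not opp) -> no flip
Dir SW: first cell '.' (not opp) -> no flip
Dir S: first cell '.' (not opp) -> no flip
Dir SE: first cell '.' (not opp) -> no flip

Answer: (4,3) (5,4)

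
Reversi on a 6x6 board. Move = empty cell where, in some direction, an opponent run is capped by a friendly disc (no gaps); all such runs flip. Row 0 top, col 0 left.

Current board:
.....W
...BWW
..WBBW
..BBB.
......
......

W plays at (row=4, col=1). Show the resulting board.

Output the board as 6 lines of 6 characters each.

Answer: .....W
...BWW
..WWBW
..WBB.
.W....
......

Derivation:
Place W at (4,1); scan 8 dirs for brackets.
Dir NW: first cell '.' (not opp) -> no flip
Dir N: first cell '.' (not opp) -> no flip
Dir NE: opp run (3,2) (2,3) capped by W -> flip
Dir W: first cell '.' (not opp) -> no flip
Dir E: first cell '.' (not opp) -> no flip
Dir SW: first cell '.' (not opp) -> no flip
Dir S: first cell '.' (not opp) -> no flip
Dir SE: first cell '.' (not opp) -> no flip
All flips: (2,3) (3,2)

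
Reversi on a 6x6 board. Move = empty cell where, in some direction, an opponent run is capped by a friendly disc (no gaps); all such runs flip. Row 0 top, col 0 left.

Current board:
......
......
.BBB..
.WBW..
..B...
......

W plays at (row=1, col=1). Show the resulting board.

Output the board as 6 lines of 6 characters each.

Place W at (1,1); scan 8 dirs for brackets.
Dir NW: first cell '.' (not opp) -> no flip
Dir N: first cell '.' (not opp) -> no flip
Dir NE: first cell '.' (not opp) -> no flip
Dir W: first cell '.' (not opp) -> no flip
Dir E: first cell '.' (not opp) -> no flip
Dir SW: first cell '.' (not opp) -> no flip
Dir S: opp run (2,1) capped by W -> flip
Dir SE: opp run (2,2) capped by W -> flip
All flips: (2,1) (2,2)

Answer: ......
.W....
.WWB..
.WBW..
..B...
......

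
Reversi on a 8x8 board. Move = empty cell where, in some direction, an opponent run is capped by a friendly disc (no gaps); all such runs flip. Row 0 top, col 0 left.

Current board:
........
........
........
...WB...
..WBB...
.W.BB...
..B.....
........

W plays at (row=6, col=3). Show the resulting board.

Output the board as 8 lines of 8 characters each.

Place W at (6,3); scan 8 dirs for brackets.
Dir NW: first cell '.' (not opp) -> no flip
Dir N: opp run (5,3) (4,3) capped by W -> flip
Dir NE: opp run (5,4), next='.' -> no flip
Dir W: opp run (6,2), next='.' -> no flip
Dir E: first cell '.' (not opp) -> no flip
Dir SW: first cell '.' (not opp) -> no flip
Dir S: first cell '.' (not opp) -> no flip
Dir SE: first cell '.' (not opp) -> no flip
All flips: (4,3) (5,3)

Answer: ........
........
........
...WB...
..WWB...
.W.WB...
..BW....
........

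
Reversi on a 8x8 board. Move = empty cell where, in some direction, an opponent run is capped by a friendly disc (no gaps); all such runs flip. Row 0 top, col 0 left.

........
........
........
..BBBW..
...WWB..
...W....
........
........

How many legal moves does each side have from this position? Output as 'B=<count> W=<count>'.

-- B to move --
(2,4): no bracket -> illegal
(2,5): flips 1 -> legal
(2,6): no bracket -> illegal
(3,6): flips 1 -> legal
(4,2): flips 2 -> legal
(4,6): no bracket -> illegal
(5,2): flips 1 -> legal
(5,4): flips 2 -> legal
(5,5): flips 1 -> legal
(6,2): no bracket -> illegal
(6,3): flips 2 -> legal
(6,4): no bracket -> illegal
B mobility = 7
-- W to move --
(2,1): flips 1 -> legal
(2,2): flips 1 -> legal
(2,3): flips 1 -> legal
(2,4): flips 1 -> legal
(2,5): flips 1 -> legal
(3,1): flips 3 -> legal
(3,6): no bracket -> illegal
(4,1): no bracket -> illegal
(4,2): no bracket -> illegal
(4,6): flips 1 -> legal
(5,4): no bracket -> illegal
(5,5): flips 1 -> legal
(5,6): no bracket -> illegal
W mobility = 8

Answer: B=7 W=8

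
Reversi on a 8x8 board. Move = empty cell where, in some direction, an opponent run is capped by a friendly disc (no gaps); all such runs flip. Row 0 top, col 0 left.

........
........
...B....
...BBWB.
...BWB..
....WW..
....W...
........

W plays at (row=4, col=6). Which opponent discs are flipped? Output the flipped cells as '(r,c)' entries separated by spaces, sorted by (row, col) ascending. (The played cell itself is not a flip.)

Dir NW: first cell 'W' (not opp) -> no flip
Dir N: opp run (3,6), next='.' -> no flip
Dir NE: first cell '.' (not opp) -> no flip
Dir W: opp run (4,5) capped by W -> flip
Dir E: first cell '.' (not opp) -> no flip
Dir SW: first cell 'W' (not opp) -> no flip
Dir S: first cell '.' (not opp) -> no flip
Dir SE: first cell '.' (not opp) -> no flip

Answer: (4,5)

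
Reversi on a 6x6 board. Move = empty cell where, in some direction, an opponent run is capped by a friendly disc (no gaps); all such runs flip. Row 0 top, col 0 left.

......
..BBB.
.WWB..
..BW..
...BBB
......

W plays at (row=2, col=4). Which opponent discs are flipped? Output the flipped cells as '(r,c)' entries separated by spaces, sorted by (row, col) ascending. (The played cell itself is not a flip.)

Answer: (2,3)

Derivation:
Dir NW: opp run (1,3), next='.' -> no flip
Dir N: opp run (1,4), next='.' -> no flip
Dir NE: first cell '.' (not opp) -> no flip
Dir W: opp run (2,3) capped by W -> flip
Dir E: first cell '.' (not opp) -> no flip
Dir SW: first cell 'W' (not opp) -> no flip
Dir S: first cell '.' (not opp) -> no flip
Dir SE: first cell '.' (not opp) -> no flip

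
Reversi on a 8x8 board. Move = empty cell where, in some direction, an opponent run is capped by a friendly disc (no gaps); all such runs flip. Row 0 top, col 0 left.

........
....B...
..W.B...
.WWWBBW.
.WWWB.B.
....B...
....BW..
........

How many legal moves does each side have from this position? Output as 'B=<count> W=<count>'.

-- B to move --
(1,1): flips 2 -> legal
(1,2): no bracket -> illegal
(1,3): no bracket -> illegal
(2,0): no bracket -> illegal
(2,1): flips 2 -> legal
(2,3): no bracket -> illegal
(2,5): no bracket -> illegal
(2,6): flips 1 -> legal
(2,7): no bracket -> illegal
(3,0): flips 3 -> legal
(3,7): flips 1 -> legal
(4,0): flips 3 -> legal
(4,5): no bracket -> illegal
(4,7): no bracket -> illegal
(5,0): no bracket -> illegal
(5,1): flips 2 -> legal
(5,2): flips 1 -> legal
(5,3): no bracket -> illegal
(5,5): no bracket -> illegal
(5,6): no bracket -> illegal
(6,6): flips 1 -> legal
(7,4): no bracket -> illegal
(7,5): no bracket -> illegal
(7,6): flips 1 -> legal
B mobility = 10
-- W to move --
(0,3): no bracket -> illegal
(0,4): no bracket -> illegal
(0,5): no bracket -> illegal
(1,3): no bracket -> illegal
(1,5): flips 1 -> legal
(2,3): no bracket -> illegal
(2,5): flips 1 -> legal
(2,6): no bracket -> illegal
(3,7): no bracket -> illegal
(4,5): flips 1 -> legal
(4,7): no bracket -> illegal
(5,3): no bracket -> illegal
(5,5): flips 1 -> legal
(5,6): flips 1 -> legal
(5,7): no bracket -> illegal
(6,3): flips 1 -> legal
(7,3): no bracket -> illegal
(7,4): no bracket -> illegal
(7,5): no bracket -> illegal
W mobility = 6

Answer: B=10 W=6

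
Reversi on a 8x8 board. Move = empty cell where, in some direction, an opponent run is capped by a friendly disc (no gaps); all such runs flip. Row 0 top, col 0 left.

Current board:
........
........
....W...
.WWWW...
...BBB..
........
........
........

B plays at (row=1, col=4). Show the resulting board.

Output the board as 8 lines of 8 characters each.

Place B at (1,4); scan 8 dirs for brackets.
Dir NW: first cell '.' (not opp) -> no flip
Dir N: first cell '.' (not opp) -> no flip
Dir NE: first cell '.' (not opp) -> no flip
Dir W: first cell '.' (not opp) -> no flip
Dir E: first cell '.' (not opp) -> no flip
Dir SW: first cell '.' (not opp) -> no flip
Dir S: opp run (2,4) (3,4) capped by B -> flip
Dir SE: first cell '.' (not opp) -> no flip
All flips: (2,4) (3,4)

Answer: ........
....B...
....B...
.WWWB...
...BBB..
........
........
........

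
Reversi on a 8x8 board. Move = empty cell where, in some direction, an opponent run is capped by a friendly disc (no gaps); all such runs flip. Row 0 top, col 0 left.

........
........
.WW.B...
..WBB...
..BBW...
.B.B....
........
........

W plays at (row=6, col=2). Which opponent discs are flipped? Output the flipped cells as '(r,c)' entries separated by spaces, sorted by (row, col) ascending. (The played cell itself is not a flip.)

Dir NW: opp run (5,1), next='.' -> no flip
Dir N: first cell '.' (not opp) -> no flip
Dir NE: opp run (5,3) capped by W -> flip
Dir W: first cell '.' (not opp) -> no flip
Dir E: first cell '.' (not opp) -> no flip
Dir SW: first cell '.' (not opp) -> no flip
Dir S: first cell '.' (not opp) -> no flip
Dir SE: first cell '.' (not opp) -> no flip

Answer: (5,3)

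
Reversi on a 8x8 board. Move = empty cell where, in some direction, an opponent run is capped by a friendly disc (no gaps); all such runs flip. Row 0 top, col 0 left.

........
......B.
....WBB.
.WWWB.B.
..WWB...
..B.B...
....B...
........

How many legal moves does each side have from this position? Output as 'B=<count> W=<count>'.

Answer: B=6 W=9

Derivation:
-- B to move --
(1,3): no bracket -> illegal
(1,4): flips 1 -> legal
(1,5): no bracket -> illegal
(2,0): no bracket -> illegal
(2,1): flips 2 -> legal
(2,2): flips 3 -> legal
(2,3): flips 1 -> legal
(3,0): flips 3 -> legal
(3,5): no bracket -> illegal
(4,0): no bracket -> illegal
(4,1): flips 2 -> legal
(5,1): no bracket -> illegal
(5,3): no bracket -> illegal
B mobility = 6
-- W to move --
(0,5): no bracket -> illegal
(0,6): no bracket -> illegal
(0,7): flips 3 -> legal
(1,4): no bracket -> illegal
(1,5): no bracket -> illegal
(1,7): no bracket -> illegal
(2,3): no bracket -> illegal
(2,7): flips 2 -> legal
(3,5): flips 1 -> legal
(3,7): no bracket -> illegal
(4,1): no bracket -> illegal
(4,5): flips 1 -> legal
(4,6): no bracket -> illegal
(4,7): no bracket -> illegal
(5,1): no bracket -> illegal
(5,3): no bracket -> illegal
(5,5): flips 1 -> legal
(6,1): flips 1 -> legal
(6,2): flips 1 -> legal
(6,3): no bracket -> illegal
(6,5): flips 1 -> legal
(7,3): no bracket -> illegal
(7,4): flips 4 -> legal
(7,5): no bracket -> illegal
W mobility = 9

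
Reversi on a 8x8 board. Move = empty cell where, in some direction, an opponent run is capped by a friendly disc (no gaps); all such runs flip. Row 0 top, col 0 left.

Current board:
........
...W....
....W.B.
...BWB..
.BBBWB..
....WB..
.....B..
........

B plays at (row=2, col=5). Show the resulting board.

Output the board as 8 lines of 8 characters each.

Place B at (2,5); scan 8 dirs for brackets.
Dir NW: first cell '.' (not opp) -> no flip
Dir N: first cell '.' (not opp) -> no flip
Dir NE: first cell '.' (not opp) -> no flip
Dir W: opp run (2,4), next='.' -> no flip
Dir E: first cell 'B' (not opp) -> no flip
Dir SW: opp run (3,4) capped by B -> flip
Dir S: first cell 'B' (not opp) -> no flip
Dir SE: first cell '.' (not opp) -> no flip
All flips: (3,4)

Answer: ........
...W....
....WBB.
...BBB..
.BBBWB..
....WB..
.....B..
........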